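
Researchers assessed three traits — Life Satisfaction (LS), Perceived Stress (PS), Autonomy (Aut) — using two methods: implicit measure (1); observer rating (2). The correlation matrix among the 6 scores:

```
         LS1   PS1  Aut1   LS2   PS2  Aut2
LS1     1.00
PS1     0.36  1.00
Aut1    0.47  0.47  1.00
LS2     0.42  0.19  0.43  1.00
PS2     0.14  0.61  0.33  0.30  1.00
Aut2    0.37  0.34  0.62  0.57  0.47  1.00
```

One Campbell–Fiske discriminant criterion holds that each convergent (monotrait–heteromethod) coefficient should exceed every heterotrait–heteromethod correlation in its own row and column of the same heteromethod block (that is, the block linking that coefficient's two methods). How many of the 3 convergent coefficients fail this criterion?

1

Convergent coefficients and their comparison sets:
LS (methods 1·2): 0.42 vs {0.14, 0.19, 0.37, 0.43} → fail.
PS (methods 1·2): 0.61 vs {0.19, 0.14, 0.34, 0.33} → pass.
Aut (methods 1·2): 0.62 vs {0.43, 0.37, 0.33, 0.34} → pass.
1 of 3 fail.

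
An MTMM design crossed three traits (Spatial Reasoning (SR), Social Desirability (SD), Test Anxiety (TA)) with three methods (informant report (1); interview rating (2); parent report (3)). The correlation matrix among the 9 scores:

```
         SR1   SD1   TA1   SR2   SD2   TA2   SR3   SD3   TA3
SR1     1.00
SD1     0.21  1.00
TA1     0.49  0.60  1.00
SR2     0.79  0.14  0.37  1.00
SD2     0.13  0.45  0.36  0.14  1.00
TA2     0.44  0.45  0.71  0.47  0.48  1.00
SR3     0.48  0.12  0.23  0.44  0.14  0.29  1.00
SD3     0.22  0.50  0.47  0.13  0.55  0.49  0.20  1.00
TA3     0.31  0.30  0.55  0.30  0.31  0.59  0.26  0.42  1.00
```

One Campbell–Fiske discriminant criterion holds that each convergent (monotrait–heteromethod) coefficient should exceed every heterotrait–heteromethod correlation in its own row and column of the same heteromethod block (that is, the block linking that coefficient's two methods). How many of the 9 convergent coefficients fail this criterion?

1

Each convergent coefficient versus the relevant comparison correlations:
SR (methods 1·2): 0.79 vs {0.13, 0.14, 0.44, 0.37} → pass.
SR (methods 1·3): 0.48 vs {0.22, 0.12, 0.31, 0.23} → pass.
SR (methods 2·3): 0.44 vs {0.13, 0.14, 0.30, 0.29} → pass.
SD (methods 1·2): 0.45 vs {0.14, 0.13, 0.45, 0.36} → fail.
SD (methods 1·3): 0.50 vs {0.12, 0.22, 0.30, 0.47} → pass.
SD (methods 2·3): 0.55 vs {0.14, 0.13, 0.31, 0.49} → pass.
TA (methods 1·2): 0.71 vs {0.37, 0.44, 0.36, 0.45} → pass.
TA (methods 1·3): 0.55 vs {0.23, 0.31, 0.47, 0.30} → pass.
TA (methods 2·3): 0.59 vs {0.29, 0.30, 0.49, 0.31} → pass.
1 of 9 fail.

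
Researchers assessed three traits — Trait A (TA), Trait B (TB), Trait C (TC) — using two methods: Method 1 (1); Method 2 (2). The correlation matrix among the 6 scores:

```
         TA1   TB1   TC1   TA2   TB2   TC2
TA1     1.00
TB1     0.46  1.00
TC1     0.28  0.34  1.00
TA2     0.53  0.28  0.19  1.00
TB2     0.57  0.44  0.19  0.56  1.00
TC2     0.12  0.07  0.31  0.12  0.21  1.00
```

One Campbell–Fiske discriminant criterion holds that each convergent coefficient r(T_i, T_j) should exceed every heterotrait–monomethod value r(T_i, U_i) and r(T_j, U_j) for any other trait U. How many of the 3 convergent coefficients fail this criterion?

3

Each convergent coefficient versus the relevant comparison correlations:
TA (methods 1·2): 0.53 vs {0.46, 0.56, 0.28, 0.12} → fail.
TB (methods 1·2): 0.44 vs {0.46, 0.56, 0.34, 0.21} → fail.
TC (methods 1·2): 0.31 vs {0.28, 0.12, 0.34, 0.21} → fail.
3 of 3 fail.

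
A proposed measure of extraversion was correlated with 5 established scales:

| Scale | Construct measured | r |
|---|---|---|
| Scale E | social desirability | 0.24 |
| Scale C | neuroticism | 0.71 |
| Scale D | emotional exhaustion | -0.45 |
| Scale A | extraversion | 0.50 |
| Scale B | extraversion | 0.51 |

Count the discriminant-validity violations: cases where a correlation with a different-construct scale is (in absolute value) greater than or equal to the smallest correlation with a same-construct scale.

1

Convergent (same construct = extraversion): Scale A, Scale B.
Smallest convergent = 0.50. Discriminant |r|: 0.24, 0.71, 0.45; count ≥ 0.50 → 1.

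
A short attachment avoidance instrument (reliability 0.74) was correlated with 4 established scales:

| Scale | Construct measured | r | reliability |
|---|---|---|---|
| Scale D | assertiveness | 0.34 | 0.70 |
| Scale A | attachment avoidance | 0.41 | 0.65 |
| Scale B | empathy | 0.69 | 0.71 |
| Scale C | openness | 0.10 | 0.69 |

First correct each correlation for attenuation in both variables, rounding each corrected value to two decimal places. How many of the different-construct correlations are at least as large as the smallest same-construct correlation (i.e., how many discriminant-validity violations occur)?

1

Disattenuated r (r / √(r_scale · r_new)):
  Scale D (disc): 0.34 / √(0.70·0.74) = 0.47
  Scale A (conv): 0.41 / √(0.65·0.74) = 0.59
  Scale B (disc): 0.69 / √(0.71·0.74) = 0.95
  Scale C (disc): 0.10 / √(0.69·0.74) = 0.14
Smallest convergent = 0.59. Discriminant values: 0.47, 0.95, 0.14; count ≥ 0.59 → 1.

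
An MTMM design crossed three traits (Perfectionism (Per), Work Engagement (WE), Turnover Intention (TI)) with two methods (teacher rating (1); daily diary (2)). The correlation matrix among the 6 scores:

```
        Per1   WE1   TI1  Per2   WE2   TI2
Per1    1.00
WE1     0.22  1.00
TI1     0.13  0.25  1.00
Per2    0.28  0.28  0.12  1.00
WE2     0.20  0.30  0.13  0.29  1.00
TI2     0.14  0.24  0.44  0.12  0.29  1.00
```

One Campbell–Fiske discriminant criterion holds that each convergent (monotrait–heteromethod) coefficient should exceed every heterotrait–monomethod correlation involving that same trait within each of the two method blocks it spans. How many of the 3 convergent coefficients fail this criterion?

Each convergent coefficient versus the relevant comparison correlations:
Per (methods 1·2): 0.28 vs {0.22, 0.29, 0.13, 0.12} → fail.
WE (methods 1·2): 0.30 vs {0.22, 0.29, 0.25, 0.29} → pass.
TI (methods 1·2): 0.44 vs {0.13, 0.12, 0.25, 0.29} → pass.
1 of 3 fail.

1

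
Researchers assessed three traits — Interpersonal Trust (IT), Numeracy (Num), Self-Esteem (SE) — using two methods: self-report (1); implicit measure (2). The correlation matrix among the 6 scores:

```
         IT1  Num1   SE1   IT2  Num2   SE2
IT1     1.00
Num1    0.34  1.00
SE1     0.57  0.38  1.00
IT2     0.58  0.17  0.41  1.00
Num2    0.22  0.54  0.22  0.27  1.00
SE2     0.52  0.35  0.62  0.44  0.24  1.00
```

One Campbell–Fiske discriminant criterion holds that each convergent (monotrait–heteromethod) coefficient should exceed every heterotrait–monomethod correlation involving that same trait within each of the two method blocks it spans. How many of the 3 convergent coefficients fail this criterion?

0

Convergent coefficients and their comparison sets:
IT (methods 1·2): 0.58 vs {0.34, 0.27, 0.57, 0.44} → pass.
Num (methods 1·2): 0.54 vs {0.34, 0.27, 0.38, 0.24} → pass.
SE (methods 1·2): 0.62 vs {0.57, 0.44, 0.38, 0.24} → pass.
0 of 3 fail.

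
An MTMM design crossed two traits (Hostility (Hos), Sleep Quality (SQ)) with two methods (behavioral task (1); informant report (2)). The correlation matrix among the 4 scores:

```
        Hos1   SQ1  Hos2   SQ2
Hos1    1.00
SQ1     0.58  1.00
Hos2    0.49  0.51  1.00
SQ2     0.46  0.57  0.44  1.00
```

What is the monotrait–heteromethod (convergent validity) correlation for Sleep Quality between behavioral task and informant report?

Same trait (SQ), different methods: r(SQ1, SQ2) = 0.57.

0.57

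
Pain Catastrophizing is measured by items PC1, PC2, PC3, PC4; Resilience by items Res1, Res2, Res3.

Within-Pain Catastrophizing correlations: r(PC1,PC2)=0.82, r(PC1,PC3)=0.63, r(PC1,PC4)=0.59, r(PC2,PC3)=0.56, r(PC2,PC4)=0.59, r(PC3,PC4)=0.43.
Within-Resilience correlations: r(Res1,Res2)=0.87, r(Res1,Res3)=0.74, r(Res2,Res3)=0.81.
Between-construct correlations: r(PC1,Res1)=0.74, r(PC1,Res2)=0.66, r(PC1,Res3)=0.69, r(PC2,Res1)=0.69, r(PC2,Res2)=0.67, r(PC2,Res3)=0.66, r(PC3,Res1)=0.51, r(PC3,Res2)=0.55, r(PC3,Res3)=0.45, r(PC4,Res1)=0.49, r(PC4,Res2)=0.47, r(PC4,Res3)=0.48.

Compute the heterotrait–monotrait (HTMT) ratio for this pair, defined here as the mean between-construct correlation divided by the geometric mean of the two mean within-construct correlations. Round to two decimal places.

Mean heterotrait r = 7.06/12 = 0.5883.
Mean within-PC = 3.62/6 = 0.6033; mean within-Res = 2.42/3 = 0.8067.
Geometric mean = √(0.6033 × 0.8067) = 0.6976.
HTMT = 0.5883 / 0.6976 = 0.84.

0.84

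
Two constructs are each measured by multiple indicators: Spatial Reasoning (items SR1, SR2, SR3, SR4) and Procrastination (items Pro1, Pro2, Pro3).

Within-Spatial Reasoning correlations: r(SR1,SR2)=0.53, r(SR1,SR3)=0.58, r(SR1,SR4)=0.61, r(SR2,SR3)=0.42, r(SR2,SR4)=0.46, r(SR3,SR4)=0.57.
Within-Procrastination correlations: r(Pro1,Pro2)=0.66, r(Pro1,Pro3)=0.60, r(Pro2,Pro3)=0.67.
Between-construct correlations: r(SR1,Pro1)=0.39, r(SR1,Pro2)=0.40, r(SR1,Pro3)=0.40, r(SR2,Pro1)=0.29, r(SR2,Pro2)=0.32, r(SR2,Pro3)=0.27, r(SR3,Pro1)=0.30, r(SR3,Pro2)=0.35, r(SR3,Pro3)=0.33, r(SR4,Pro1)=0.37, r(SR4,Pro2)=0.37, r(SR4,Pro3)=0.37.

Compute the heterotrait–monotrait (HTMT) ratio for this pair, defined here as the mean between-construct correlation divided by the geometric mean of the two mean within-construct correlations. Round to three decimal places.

0.595

Between-construct mean = 4.16/12 = 0.3467.
Mean within-SR = 3.17/6 = 0.5283; mean within-Pro = 1.93/3 = 0.6433.
Geometric mean = √(0.5283 × 0.6433) = 0.5830.
HTMT = 0.3467 / 0.5830 = 0.595.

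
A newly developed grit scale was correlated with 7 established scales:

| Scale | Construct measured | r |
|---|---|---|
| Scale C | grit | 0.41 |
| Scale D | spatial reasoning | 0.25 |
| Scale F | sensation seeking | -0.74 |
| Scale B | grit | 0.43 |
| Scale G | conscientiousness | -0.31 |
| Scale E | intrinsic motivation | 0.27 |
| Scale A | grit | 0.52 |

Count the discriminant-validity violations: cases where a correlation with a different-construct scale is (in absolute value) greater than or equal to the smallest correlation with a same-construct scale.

1

Convergent (same construct = grit): Scale C, Scale B, Scale A.
Smallest convergent = 0.41. Discriminant |r|: 0.25, 0.74, 0.31, 0.27; count ≥ 0.41 → 1.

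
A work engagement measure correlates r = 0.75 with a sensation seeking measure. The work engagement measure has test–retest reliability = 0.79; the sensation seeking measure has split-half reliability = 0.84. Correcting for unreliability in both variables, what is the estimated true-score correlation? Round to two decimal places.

r_true = r_obs / √(r_xx · r_yy) = 0.75 / √(0.79 × 0.84) = 0.75 / √0.6636 = 0.75 / 0.8146 ≈ 0.92.

0.92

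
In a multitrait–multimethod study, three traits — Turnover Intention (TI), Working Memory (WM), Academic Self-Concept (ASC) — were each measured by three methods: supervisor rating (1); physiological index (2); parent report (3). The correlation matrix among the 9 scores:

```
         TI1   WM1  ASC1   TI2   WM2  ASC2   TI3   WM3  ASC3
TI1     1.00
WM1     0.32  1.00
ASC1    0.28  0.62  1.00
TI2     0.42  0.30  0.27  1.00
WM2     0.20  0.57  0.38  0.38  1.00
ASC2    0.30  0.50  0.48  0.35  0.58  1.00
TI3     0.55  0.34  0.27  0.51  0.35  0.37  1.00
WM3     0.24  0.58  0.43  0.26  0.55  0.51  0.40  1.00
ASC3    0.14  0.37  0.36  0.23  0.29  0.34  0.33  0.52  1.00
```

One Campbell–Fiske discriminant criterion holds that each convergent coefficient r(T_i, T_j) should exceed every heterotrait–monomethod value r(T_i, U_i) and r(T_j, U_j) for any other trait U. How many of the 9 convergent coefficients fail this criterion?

Checking each validity diagonal entry against its comparison values:
TI (methods 1·2): 0.42 vs {0.32, 0.38, 0.28, 0.35} → pass.
TI (methods 1·3): 0.55 vs {0.32, 0.40, 0.28, 0.33} → pass.
TI (methods 2·3): 0.51 vs {0.38, 0.40, 0.35, 0.33} → pass.
WM (methods 1·2): 0.57 vs {0.32, 0.38, 0.62, 0.58} → fail.
WM (methods 1·3): 0.58 vs {0.32, 0.40, 0.62, 0.52} → fail.
WM (methods 2·3): 0.55 vs {0.38, 0.40, 0.58, 0.52} → fail.
ASC (methods 1·2): 0.48 vs {0.28, 0.35, 0.62, 0.58} → fail.
ASC (methods 1·3): 0.36 vs {0.28, 0.33, 0.62, 0.52} → fail.
ASC (methods 2·3): 0.34 vs {0.35, 0.33, 0.58, 0.52} → fail.
6 of 9 fail.

6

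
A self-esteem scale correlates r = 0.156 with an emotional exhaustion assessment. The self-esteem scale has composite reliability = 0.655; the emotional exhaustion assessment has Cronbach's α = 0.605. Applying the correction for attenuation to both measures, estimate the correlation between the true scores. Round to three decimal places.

0.248

r_true = r_obs / √(r_xx · r_yy) = 0.156 / √(0.655 × 0.605) = 0.156 / √0.396275 = 0.156 / 0.6295 ≈ 0.248.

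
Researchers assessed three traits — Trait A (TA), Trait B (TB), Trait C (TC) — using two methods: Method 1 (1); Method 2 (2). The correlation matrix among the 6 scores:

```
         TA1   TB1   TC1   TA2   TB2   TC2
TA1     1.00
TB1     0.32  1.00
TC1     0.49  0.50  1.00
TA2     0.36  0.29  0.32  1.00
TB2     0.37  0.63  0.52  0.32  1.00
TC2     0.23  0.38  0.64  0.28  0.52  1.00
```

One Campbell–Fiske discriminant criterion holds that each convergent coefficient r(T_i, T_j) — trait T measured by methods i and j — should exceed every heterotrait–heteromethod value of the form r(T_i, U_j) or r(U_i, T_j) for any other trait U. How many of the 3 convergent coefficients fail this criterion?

Checking each validity diagonal entry against its comparison values:
TA (methods 1·2): 0.36 vs {0.37, 0.29, 0.23, 0.32} → fail.
TB (methods 1·2): 0.63 vs {0.29, 0.37, 0.38, 0.52} → pass.
TC (methods 1·2): 0.64 vs {0.32, 0.23, 0.52, 0.38} → pass.
1 of 3 fail.

1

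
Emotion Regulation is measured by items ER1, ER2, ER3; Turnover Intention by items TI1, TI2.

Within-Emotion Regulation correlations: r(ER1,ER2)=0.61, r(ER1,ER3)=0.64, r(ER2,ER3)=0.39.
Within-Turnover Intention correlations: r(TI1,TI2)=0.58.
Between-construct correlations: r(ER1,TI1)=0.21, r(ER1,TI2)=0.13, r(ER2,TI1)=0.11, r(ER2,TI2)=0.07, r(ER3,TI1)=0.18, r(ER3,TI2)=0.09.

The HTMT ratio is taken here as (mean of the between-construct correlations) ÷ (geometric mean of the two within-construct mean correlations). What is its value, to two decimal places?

Mean heterotrait r = 0.79/6 = 0.1317.
Mean within-ER = 1.64/3 = 0.5467; mean within-TI = 0.58/1 = 0.5800.
Geometric mean = √(0.5467 × 0.5800) = 0.5631.
HTMT = 0.1317 / 0.5631 = 0.23.

0.23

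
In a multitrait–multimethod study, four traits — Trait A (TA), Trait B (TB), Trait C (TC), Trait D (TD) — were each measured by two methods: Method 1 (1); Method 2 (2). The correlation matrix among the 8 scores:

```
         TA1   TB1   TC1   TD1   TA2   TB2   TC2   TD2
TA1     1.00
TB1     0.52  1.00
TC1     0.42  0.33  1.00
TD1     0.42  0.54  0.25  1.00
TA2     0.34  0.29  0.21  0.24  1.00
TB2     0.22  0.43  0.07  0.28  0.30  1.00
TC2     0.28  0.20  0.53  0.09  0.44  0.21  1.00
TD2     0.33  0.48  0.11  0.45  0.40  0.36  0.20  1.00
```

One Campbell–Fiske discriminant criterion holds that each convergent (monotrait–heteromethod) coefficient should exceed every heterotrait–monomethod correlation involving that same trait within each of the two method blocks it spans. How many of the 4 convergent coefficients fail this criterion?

Each convergent coefficient versus the relevant comparison correlations:
TA (methods 1·2): 0.34 vs {0.52, 0.30, 0.42, 0.44, 0.42, 0.40} → fail.
TB (methods 1·2): 0.43 vs {0.52, 0.30, 0.33, 0.21, 0.54, 0.36} → fail.
TC (methods 1·2): 0.53 vs {0.42, 0.44, 0.33, 0.21, 0.25, 0.20} → pass.
TD (methods 1·2): 0.45 vs {0.42, 0.40, 0.54, 0.36, 0.25, 0.20} → fail.
3 of 4 fail.

3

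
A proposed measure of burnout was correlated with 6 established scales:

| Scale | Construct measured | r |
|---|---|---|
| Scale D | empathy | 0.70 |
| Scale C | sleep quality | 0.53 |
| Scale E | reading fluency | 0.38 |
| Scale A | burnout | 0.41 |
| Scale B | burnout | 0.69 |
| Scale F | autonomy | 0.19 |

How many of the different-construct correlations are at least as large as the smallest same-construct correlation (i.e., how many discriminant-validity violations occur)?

Convergent (same construct = burnout): Scale A, Scale B.
Smallest convergent = 0.41. Discriminant values: 0.70, 0.53, 0.38, 0.19; count ≥ 0.41 → 2.

2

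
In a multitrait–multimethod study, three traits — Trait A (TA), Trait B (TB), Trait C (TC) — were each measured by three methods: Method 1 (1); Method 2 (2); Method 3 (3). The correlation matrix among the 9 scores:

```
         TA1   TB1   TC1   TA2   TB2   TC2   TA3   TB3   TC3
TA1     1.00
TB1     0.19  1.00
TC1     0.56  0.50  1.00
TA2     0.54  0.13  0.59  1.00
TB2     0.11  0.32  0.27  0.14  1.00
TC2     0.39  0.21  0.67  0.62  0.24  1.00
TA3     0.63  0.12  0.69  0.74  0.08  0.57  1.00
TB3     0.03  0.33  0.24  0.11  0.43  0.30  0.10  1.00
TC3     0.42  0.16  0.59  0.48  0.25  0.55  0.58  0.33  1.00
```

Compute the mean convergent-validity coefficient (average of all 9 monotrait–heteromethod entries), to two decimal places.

0.53

Convergent values: 0.54, 0.63, 0.74, 0.32, 0.33, 0.43, 0.67, 0.59, 0.55; mean = 4.80/9 = 0.53.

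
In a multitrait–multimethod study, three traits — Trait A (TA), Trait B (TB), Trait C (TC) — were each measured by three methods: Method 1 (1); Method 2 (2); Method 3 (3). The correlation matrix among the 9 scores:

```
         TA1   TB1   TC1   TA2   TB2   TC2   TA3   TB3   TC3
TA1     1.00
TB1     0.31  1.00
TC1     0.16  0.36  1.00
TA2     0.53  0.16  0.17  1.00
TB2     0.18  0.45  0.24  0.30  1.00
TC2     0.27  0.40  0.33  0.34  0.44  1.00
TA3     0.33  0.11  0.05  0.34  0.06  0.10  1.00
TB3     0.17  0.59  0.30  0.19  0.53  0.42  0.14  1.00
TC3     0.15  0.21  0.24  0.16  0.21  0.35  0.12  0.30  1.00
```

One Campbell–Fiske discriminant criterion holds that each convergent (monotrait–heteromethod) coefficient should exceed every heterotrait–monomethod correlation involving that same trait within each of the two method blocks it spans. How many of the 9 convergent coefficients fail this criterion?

Checking each validity diagonal entry against its comparison values:
TA (methods 1·2): 0.53 vs {0.31, 0.30, 0.16, 0.34} → pass.
TA (methods 1·3): 0.33 vs {0.31, 0.14, 0.16, 0.12} → pass.
TA (methods 2·3): 0.34 vs {0.30, 0.14, 0.34, 0.12} → fail.
TB (methods 1·2): 0.45 vs {0.31, 0.30, 0.36, 0.44} → pass.
TB (methods 1·3): 0.59 vs {0.31, 0.14, 0.36, 0.30} → pass.
TB (methods 2·3): 0.53 vs {0.30, 0.14, 0.44, 0.30} → pass.
TC (methods 1·2): 0.33 vs {0.16, 0.34, 0.36, 0.44} → fail.
TC (methods 1·3): 0.24 vs {0.16, 0.12, 0.36, 0.30} → fail.
TC (methods 2·3): 0.35 vs {0.34, 0.12, 0.44, 0.30} → fail.
4 of 9 fail.

4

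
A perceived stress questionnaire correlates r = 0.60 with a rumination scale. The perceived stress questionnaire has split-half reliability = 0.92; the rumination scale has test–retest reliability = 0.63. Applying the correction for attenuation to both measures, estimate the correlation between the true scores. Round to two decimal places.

0.79

r_true = r_obs / √(r_xx · r_yy) = 0.60 / √(0.92 × 0.63) = 0.60 / √0.5796 = 0.60 / 0.7613 ≈ 0.79.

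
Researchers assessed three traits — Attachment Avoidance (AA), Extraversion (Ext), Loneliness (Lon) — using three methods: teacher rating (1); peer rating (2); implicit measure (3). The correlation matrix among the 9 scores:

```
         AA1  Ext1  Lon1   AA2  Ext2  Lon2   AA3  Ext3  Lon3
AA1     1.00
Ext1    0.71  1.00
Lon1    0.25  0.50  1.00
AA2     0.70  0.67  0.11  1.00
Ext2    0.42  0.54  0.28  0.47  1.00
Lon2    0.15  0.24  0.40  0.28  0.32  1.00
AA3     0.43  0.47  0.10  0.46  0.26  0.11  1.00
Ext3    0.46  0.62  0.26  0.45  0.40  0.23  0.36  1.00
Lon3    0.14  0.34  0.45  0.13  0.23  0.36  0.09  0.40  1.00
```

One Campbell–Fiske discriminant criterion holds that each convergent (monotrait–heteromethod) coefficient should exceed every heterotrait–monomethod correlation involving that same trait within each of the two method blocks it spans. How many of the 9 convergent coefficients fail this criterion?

9

Checking each validity diagonal entry against its comparison values:
AA (methods 1·2): 0.70 vs {0.71, 0.47, 0.25, 0.28} → fail.
AA (methods 1·3): 0.43 vs {0.71, 0.36, 0.25, 0.09} → fail.
AA (methods 2·3): 0.46 vs {0.47, 0.36, 0.28, 0.09} → fail.
Ext (methods 1·2): 0.54 vs {0.71, 0.47, 0.50, 0.32} → fail.
Ext (methods 1·3): 0.62 vs {0.71, 0.36, 0.50, 0.40} → fail.
Ext (methods 2·3): 0.40 vs {0.47, 0.36, 0.32, 0.40} → fail.
Lon (methods 1·2): 0.40 vs {0.25, 0.28, 0.50, 0.32} → fail.
Lon (methods 1·3): 0.45 vs {0.25, 0.09, 0.50, 0.40} → fail.
Lon (methods 2·3): 0.36 vs {0.28, 0.09, 0.32, 0.40} → fail.
9 of 9 fail.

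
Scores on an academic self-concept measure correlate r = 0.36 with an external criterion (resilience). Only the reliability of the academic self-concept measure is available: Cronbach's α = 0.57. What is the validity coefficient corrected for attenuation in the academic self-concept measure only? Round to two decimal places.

Single correction: r_c = r_obs / √r_xx = 0.36 / √0.57 = 0.36 / 0.7550 ≈ 0.48.

0.48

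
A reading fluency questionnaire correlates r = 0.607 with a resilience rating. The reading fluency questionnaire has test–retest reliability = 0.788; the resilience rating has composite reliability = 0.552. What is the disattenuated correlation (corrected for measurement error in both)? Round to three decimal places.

0.920

r_true = r_obs / √(r_xx · r_yy) = 0.607 / √(0.788 × 0.552) = 0.607 / √0.434976 = 0.607 / 0.6595 ≈ 0.920.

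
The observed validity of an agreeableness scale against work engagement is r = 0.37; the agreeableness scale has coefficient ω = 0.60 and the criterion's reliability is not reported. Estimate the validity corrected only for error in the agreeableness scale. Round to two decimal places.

Single correction: r_c = r_obs / √r_xx = 0.37 / √0.60 = 0.37 / 0.7746 ≈ 0.48.

0.48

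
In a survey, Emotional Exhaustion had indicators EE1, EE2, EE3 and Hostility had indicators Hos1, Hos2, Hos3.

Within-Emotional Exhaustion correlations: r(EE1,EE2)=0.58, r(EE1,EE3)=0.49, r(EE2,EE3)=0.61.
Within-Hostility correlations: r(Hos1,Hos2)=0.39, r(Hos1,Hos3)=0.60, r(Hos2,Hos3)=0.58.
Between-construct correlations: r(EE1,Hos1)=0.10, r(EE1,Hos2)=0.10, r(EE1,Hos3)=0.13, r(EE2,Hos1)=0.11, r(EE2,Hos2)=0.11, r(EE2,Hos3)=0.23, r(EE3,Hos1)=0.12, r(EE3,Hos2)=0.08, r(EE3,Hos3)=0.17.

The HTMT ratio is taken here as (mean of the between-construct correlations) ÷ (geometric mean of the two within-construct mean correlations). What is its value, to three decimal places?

0.236

Mean between = 1.15/9 = 0.1278.
Mean within-EE = 1.68/3 = 0.5600; mean within-Hos = 1.57/3 = 0.5233.
Geometric mean = √(0.5600 × 0.5233) = 0.5413.
HTMT = 0.1278 / 0.5413 = 0.236.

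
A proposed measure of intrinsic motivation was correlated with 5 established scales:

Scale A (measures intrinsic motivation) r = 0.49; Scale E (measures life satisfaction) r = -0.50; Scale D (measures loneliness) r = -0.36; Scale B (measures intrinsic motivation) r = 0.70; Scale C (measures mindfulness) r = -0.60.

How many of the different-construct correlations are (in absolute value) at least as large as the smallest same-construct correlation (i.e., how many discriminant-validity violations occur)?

2

Convergent (same construct = intrinsic motivation): Scale A, Scale B.
Smallest convergent = 0.49. Discriminant |r|: 0.50, 0.36, 0.60; count ≥ 0.49 → 2.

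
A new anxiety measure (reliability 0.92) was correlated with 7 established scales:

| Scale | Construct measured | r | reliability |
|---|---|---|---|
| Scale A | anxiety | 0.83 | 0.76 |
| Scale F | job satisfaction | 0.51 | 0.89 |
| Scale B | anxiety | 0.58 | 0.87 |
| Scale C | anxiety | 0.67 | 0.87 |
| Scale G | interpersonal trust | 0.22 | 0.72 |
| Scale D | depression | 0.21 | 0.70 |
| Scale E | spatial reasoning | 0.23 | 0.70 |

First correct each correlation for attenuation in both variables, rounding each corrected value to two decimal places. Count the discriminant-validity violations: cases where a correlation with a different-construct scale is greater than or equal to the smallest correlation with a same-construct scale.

Disattenuated r (r / √(r_scale · r_new)):
  Scale A (conv): 0.83 / √(0.76·0.92) = 0.99
  Scale F (disc): 0.51 / √(0.89·0.92) = 0.56
  Scale B (conv): 0.58 / √(0.87·0.92) = 0.65
  Scale C (conv): 0.67 / √(0.87·0.92) = 0.75
  Scale G (disc): 0.22 / √(0.72·0.92) = 0.27
  Scale D (disc): 0.21 / √(0.70·0.92) = 0.26
  Scale E (disc): 0.23 / √(0.70·0.92) = 0.29
Smallest convergent = 0.65. Discriminant values: 0.56, 0.27, 0.26, 0.29; count ≥ 0.65 → 0.

0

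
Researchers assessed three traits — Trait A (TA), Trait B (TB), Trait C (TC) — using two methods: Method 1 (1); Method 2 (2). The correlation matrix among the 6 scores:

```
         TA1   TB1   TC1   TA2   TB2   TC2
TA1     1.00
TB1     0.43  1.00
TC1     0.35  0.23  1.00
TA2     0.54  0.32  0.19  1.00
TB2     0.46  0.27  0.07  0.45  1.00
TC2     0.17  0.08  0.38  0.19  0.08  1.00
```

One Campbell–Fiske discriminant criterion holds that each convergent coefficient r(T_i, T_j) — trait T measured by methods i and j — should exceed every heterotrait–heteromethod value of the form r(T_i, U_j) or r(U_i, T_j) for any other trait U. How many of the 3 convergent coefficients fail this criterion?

Checking each validity diagonal entry against its comparison values:
TA (methods 1·2): 0.54 vs {0.46, 0.32, 0.17, 0.19} → pass.
TB (methods 1·2): 0.27 vs {0.32, 0.46, 0.08, 0.07} → fail.
TC (methods 1·2): 0.38 vs {0.19, 0.17, 0.07, 0.08} → pass.
1 of 3 fail.

1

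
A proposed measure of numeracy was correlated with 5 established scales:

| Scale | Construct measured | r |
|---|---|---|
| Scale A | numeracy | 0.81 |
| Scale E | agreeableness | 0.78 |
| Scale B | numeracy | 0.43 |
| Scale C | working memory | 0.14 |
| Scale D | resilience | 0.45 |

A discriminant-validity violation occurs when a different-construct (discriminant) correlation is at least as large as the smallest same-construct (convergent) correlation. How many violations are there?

2

Convergent (same construct = numeracy): Scale A, Scale B.
Smallest convergent = 0.43. Discriminant values: 0.78, 0.14, 0.45; count ≥ 0.43 → 2.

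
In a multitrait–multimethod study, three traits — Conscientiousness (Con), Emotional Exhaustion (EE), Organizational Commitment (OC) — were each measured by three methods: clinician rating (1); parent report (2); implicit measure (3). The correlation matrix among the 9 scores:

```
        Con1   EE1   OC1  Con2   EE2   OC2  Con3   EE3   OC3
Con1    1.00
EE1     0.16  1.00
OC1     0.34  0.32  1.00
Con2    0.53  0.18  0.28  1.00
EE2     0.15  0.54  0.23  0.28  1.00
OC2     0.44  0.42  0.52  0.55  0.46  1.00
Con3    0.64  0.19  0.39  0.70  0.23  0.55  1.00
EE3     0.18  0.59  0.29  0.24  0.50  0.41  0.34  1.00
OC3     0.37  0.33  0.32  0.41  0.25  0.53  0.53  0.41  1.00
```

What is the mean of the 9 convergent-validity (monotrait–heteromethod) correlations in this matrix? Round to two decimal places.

Convergent values: 0.53, 0.64, 0.70, 0.54, 0.59, 0.50, 0.52, 0.32, 0.53; mean = 4.87/9 = 0.54.

0.54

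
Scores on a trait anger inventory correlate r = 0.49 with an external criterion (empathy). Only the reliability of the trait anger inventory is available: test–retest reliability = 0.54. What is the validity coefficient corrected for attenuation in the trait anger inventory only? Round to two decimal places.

0.67

Single correction: r_c = r_obs / √r_xx = 0.49 / √0.54 = 0.49 / 0.7348 ≈ 0.67.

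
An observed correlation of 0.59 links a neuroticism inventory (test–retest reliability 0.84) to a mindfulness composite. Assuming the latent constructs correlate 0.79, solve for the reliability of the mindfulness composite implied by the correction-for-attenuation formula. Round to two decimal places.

r_true = r_obs / √(r_xx · r_yy) ⇒ 0.79 = 0.59 / √(0.84 · r_yy).
√(0.84 · r_yy) = 0.59 / 0.79 = 0.7468; 0.84 · r_yy = 0.5577; r_yy = 0.5577 / 0.84 ≈ 0.66.

0.66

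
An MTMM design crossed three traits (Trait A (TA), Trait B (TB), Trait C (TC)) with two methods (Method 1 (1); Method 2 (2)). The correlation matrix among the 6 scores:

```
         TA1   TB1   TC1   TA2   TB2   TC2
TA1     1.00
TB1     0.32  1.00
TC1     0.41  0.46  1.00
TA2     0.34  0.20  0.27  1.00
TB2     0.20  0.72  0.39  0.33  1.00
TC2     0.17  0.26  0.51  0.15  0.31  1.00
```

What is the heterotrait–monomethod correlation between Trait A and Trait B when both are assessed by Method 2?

Different traits, same method: r(TA2, TB2) = 0.33.

0.33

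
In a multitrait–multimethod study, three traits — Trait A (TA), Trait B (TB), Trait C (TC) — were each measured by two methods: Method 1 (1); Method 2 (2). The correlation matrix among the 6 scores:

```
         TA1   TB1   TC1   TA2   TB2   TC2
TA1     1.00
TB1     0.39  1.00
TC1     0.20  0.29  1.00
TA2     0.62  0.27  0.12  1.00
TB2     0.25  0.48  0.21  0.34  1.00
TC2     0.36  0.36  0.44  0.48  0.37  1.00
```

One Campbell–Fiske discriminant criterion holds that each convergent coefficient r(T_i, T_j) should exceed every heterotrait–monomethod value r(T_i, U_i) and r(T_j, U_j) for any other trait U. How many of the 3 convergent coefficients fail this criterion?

Checking each validity diagonal entry against its comparison values:
TA (methods 1·2): 0.62 vs {0.39, 0.34, 0.20, 0.48} → pass.
TB (methods 1·2): 0.48 vs {0.39, 0.34, 0.29, 0.37} → pass.
TC (methods 1·2): 0.44 vs {0.20, 0.48, 0.29, 0.37} → fail.
1 of 3 fail.

1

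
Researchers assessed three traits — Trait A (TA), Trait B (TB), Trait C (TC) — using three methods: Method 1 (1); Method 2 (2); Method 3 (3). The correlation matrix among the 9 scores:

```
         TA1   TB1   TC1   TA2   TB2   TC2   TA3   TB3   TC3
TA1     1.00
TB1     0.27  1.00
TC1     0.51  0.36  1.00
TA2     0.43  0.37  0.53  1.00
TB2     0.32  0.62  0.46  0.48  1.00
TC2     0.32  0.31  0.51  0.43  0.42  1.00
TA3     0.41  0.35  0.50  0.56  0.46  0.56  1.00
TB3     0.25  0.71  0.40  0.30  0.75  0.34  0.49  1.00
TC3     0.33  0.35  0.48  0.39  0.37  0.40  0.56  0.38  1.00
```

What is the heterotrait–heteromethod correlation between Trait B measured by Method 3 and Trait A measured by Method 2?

Different traits and methods: r(TB3, TA2) = 0.30.

0.30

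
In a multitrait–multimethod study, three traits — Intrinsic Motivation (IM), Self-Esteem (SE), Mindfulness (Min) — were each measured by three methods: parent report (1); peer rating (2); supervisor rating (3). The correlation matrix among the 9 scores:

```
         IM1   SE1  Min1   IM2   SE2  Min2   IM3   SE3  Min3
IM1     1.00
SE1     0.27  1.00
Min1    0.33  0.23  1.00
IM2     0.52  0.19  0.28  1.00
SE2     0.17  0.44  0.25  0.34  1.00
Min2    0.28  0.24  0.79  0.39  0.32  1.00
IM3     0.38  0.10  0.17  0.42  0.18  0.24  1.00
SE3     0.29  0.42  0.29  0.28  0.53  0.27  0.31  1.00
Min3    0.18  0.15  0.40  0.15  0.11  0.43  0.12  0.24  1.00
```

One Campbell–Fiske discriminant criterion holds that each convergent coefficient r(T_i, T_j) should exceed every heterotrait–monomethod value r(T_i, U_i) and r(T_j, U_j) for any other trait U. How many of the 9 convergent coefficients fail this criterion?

Each convergent coefficient versus the relevant comparison correlations:
IM (methods 1·2): 0.52 vs {0.27, 0.34, 0.33, 0.39} → pass.
IM (methods 1·3): 0.38 vs {0.27, 0.31, 0.33, 0.12} → pass.
IM (methods 2·3): 0.42 vs {0.34, 0.31, 0.39, 0.12} → pass.
SE (methods 1·2): 0.44 vs {0.27, 0.34, 0.23, 0.32} → pass.
SE (methods 1·3): 0.42 vs {0.27, 0.31, 0.23, 0.24} → pass.
SE (methods 2·3): 0.53 vs {0.34, 0.31, 0.32, 0.24} → pass.
Min (methods 1·2): 0.79 vs {0.33, 0.39, 0.23, 0.32} → pass.
Min (methods 1·3): 0.40 vs {0.33, 0.12, 0.23, 0.24} → pass.
Min (methods 2·3): 0.43 vs {0.39, 0.12, 0.32, 0.24} → pass.
0 of 9 fail.

0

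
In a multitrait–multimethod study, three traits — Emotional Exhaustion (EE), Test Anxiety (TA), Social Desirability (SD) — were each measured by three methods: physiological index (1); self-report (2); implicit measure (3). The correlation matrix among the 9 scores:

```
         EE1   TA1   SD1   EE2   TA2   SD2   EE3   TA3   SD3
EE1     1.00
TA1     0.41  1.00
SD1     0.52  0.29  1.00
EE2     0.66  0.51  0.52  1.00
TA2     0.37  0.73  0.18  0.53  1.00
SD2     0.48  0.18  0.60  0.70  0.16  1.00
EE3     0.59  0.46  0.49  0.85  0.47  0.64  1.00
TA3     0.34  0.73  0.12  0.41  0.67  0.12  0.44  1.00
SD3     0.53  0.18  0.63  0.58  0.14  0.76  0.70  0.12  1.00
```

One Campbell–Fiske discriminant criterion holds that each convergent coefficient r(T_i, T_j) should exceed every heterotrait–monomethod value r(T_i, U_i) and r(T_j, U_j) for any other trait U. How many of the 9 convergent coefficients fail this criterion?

Each convergent coefficient versus the relevant comparison correlations:
EE (methods 1·2): 0.66 vs {0.41, 0.53, 0.52, 0.70} → fail.
EE (methods 1·3): 0.59 vs {0.41, 0.44, 0.52, 0.70} → fail.
EE (methods 2·3): 0.85 vs {0.53, 0.44, 0.70, 0.70} → pass.
TA (methods 1·2): 0.73 vs {0.41, 0.53, 0.29, 0.16} → pass.
TA (methods 1·3): 0.73 vs {0.41, 0.44, 0.29, 0.12} → pass.
TA (methods 2·3): 0.67 vs {0.53, 0.44, 0.16, 0.12} → pass.
SD (methods 1·2): 0.60 vs {0.52, 0.70, 0.29, 0.16} → fail.
SD (methods 1·3): 0.63 vs {0.52, 0.70, 0.29, 0.12} → fail.
SD (methods 2·3): 0.76 vs {0.70, 0.70, 0.16, 0.12} → pass.
4 of 9 fail.

4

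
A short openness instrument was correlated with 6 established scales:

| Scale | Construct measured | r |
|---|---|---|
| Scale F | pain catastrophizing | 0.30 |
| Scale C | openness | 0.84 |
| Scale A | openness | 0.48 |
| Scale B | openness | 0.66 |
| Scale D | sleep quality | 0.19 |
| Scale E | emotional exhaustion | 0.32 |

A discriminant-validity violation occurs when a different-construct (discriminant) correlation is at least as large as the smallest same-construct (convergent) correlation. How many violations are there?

Convergent (same construct = openness): Scale C, Scale A, Scale B.
Smallest convergent = 0.48. Discriminant values: 0.30, 0.19, 0.32; count ≥ 0.48 → 0.

0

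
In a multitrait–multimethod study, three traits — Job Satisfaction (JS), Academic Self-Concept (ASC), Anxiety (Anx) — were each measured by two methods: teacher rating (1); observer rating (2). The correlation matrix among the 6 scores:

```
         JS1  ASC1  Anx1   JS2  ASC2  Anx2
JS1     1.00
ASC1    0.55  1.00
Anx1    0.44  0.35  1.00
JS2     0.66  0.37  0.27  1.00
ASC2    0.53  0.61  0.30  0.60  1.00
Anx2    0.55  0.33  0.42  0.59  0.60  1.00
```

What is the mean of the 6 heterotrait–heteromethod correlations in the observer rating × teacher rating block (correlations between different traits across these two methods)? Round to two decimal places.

0.39

HTHM values (method 2 × method 1): 0.37, 0.27, 0.53, 0.30, 0.55, 0.33; mean = 2.35/6 = 0.39.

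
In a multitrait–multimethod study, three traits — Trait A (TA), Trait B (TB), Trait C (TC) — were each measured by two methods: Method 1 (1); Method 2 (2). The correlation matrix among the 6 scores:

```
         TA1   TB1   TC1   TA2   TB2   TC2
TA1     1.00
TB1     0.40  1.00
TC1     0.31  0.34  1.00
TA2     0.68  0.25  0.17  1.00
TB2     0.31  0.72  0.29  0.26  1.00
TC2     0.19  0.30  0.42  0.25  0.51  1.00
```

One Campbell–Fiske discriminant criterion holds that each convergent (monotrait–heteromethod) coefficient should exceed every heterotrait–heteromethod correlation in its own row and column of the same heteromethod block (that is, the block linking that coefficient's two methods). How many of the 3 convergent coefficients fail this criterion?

0

Checking each validity diagonal entry against its comparison values:
TA (methods 1·2): 0.68 vs {0.31, 0.25, 0.19, 0.17} → pass.
TB (methods 1·2): 0.72 vs {0.25, 0.31, 0.30, 0.29} → pass.
TC (methods 1·2): 0.42 vs {0.17, 0.19, 0.29, 0.30} → pass.
0 of 3 fail.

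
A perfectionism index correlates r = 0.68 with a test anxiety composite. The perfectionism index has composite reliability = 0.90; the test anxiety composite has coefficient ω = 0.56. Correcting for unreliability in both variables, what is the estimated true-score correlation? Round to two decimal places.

0.96

r_true = r_obs / √(r_xx · r_yy) = 0.68 / √(0.90 × 0.56) = 0.68 / √0.5040 = 0.68 / 0.7099 ≈ 0.96.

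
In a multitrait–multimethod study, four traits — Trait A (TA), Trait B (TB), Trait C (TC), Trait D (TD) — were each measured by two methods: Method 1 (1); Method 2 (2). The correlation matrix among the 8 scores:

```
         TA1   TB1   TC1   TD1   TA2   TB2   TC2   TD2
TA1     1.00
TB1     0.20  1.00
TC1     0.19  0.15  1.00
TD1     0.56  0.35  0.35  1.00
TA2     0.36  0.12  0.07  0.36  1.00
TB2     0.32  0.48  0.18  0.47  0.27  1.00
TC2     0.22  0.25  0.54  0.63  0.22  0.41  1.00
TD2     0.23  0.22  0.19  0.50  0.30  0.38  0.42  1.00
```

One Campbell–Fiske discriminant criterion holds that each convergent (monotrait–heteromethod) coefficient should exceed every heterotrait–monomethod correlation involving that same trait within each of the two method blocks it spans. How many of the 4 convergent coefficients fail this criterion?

Checking each validity diagonal entry against its comparison values:
TA (methods 1·2): 0.36 vs {0.20, 0.27, 0.19, 0.22, 0.56, 0.30} → fail.
TB (methods 1·2): 0.48 vs {0.20, 0.27, 0.15, 0.41, 0.35, 0.38} → pass.
TC (methods 1·2): 0.54 vs {0.19, 0.22, 0.15, 0.41, 0.35, 0.42} → pass.
TD (methods 1·2): 0.50 vs {0.56, 0.30, 0.35, 0.38, 0.35, 0.42} → fail.
2 of 4 fail.

2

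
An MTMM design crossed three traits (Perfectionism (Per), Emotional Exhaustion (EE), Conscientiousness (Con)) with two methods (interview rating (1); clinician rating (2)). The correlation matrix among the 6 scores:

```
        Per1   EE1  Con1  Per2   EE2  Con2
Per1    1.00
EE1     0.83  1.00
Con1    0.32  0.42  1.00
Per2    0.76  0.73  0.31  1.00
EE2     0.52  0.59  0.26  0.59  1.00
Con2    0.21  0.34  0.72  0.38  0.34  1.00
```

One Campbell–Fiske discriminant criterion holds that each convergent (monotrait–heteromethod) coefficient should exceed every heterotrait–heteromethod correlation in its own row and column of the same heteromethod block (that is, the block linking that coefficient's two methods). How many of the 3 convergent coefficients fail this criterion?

Convergent coefficients and their comparison sets:
Per (methods 1·2): 0.76 vs {0.52, 0.73, 0.21, 0.31} → pass.
EE (methods 1·2): 0.59 vs {0.73, 0.52, 0.34, 0.26} → fail.
Con (methods 1·2): 0.72 vs {0.31, 0.21, 0.26, 0.34} → pass.
1 of 3 fail.

1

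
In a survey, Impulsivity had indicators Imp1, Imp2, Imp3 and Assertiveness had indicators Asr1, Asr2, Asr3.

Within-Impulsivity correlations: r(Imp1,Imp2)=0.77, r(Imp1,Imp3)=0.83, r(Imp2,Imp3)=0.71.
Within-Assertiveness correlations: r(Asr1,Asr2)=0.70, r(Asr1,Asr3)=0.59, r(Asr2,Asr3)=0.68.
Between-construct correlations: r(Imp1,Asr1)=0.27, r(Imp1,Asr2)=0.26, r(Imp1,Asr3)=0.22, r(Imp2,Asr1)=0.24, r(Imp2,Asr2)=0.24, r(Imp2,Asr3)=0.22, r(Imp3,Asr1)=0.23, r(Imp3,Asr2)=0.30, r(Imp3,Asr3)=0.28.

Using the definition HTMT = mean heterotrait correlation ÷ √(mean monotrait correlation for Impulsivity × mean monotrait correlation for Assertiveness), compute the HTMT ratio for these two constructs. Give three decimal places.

Mean between = 2.26/9 = 0.2511.
Mean within-Imp = 2.31/3 = 0.7700; mean within-Asr = 1.97/3 = 0.6567.
Geometric mean = √(0.7700 × 0.6567) = 0.7111.
HTMT = 0.2511 / 0.7111 = 0.353.

0.353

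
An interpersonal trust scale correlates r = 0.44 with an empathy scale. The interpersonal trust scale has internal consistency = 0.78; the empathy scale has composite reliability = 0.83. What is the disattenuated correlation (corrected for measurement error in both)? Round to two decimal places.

r_true = r_obs / √(r_xx · r_yy) = 0.44 / √(0.78 × 0.83) = 0.44 / √0.6474 = 0.44 / 0.8046 ≈ 0.55.

0.55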